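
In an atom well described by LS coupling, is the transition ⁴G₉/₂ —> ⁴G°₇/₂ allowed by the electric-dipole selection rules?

allowed

Reading off the term symbols: S 3/2→3/2, L 4→4, J 9/2→7/2, parity even→odd.
Parity must change: even → odd — passes.
ΔS = 0: S: 3/2 → 3/2 — passes.
ΔL = 0, ±1 (not L=0↔0): L: 4 → 4, ΔL = +0 — passes.
ΔJ = 0, ±1 (not J=0↔0): J: 9/2 → 7/2, ΔJ = -1 — passes.
All four E1 rules are satisfied.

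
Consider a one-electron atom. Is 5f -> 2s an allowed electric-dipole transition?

Δl = 0 − 3 = -3; the E1 rule Δl = ±1 is ✗.
The transition is electric-dipole forbidden.

forbidden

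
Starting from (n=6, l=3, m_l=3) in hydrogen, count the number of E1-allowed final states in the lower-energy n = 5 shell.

E1 requires Δl = ±1, so l_f ∈ {2, 4}; with 0 ≤ l_f ≤ n_f−1 = 4, the allowed l_f values are {2, 4}.
For l_f = 2: m_f ∈ {m_i−1, m_i, m_i+1} ∩ [−2, 2] = {2} → 1 state.
For l_f = 4: m_f ∈ {m_i−1, m_i, m_i+1} ∩ [−4, 4] = {2, 3, 4} → 3 states.
Total: 4.

4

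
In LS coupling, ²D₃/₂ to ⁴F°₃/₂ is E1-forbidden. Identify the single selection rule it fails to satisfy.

the ΔS = 0 rule

Initial level: S=1/2, L=2, J=3/2, parity even. Final level: S=3/2, L=3, J=3/2, parity odd.
ΔL = 0, ±1 (not L=0↔0): L: 2 → 3, ΔL = +1 — ok.
Parity must change: even → odd — ok.
ΔS = 0: S: 1/2 → 3/2 — fails.
ΔJ = 0, ±1 (not J=0↔0): J: 3/2 → 3/2, ΔJ = +0 — ok.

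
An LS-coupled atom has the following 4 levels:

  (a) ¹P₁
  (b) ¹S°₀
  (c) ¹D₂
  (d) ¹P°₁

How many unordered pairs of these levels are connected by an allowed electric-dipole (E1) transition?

(a)–(b): allowed.
(a)–(c): forbidden (parity).
(a)–(d): allowed.
(b)–(c): forbidden (ΔL, ΔJ).
(b)–(d): forbidden (parity).
(c)–(d): allowed.
Allowed pairs: 3 of 6.

3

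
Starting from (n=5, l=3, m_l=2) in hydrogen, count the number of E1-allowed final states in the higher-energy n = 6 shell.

5

E1 requires Δl = ±1, so l_f ∈ {2, 4}; with 0 ≤ l_f ≤ n_f−1 = 5, the allowed l_f values are {2, 4}.
For l_f = 2: m_f ∈ {m_i−1, m_i, m_i+1} ∩ [−2, 2] = {1, 2} → 2 states.
For l_f = 4: m_f ∈ {m_i−1, m_i, m_i+1} ∩ [−4, 4] = {1, 2, 3} → 3 states.
Total: 5.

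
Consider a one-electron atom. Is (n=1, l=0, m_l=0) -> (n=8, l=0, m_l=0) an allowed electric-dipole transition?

forbidden

Initial l = 0, final l = 0, so Δl = +0. E1 requires Δl = ±1: ✗.
Δm_l = 0 − (0) = +0. E1 requires Δm_l = 0, ±1: ✓.
The transition is electric-dipole forbidden.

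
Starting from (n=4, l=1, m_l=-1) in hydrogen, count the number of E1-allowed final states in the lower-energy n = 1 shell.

1

E1 requires Δl = ±1, so l_f ∈ {0, 2}; with 0 ≤ l_f ≤ n_f−1 = 0, the allowed l_f values are {0}.
For l_f = 0: m_f ∈ {m_i−1, m_i, m_i+1} ∩ [−0, 0] = {0} → 1 state.
Total: 1.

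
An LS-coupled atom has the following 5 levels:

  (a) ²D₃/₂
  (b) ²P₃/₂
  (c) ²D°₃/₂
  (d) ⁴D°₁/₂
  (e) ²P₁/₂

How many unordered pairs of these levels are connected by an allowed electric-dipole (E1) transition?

3

(a)–(b): forbidden (parity).
(a)–(c): allowed.
(a)–(d): forbidden (ΔS).
(a)–(e): forbidden (parity).
(b)–(c): allowed.
(b)–(d): forbidden (ΔS).
(b)–(e): forbidden (parity).
(c)–(d): forbidden (parity, ΔS).
(c)–(e): allowed.
(d)–(e): forbidden (ΔS).
Allowed pairs: 3 of 10.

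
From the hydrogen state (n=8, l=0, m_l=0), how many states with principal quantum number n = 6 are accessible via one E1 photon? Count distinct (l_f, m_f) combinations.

3

E1 requires Δl = ±1, so l_f ∈ {-1, 1}; with 0 ≤ l_f ≤ n_f−1 = 5, the allowed l_f values are {1}.
For l_f = 1: m_f ∈ {m_i−1, m_i, m_i+1} ∩ [−1, 1] = {-1, 0, 1} → 3 states.
Total: 3.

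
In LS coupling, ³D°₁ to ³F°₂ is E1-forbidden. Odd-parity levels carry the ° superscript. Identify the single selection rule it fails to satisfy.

ΔJ = 0, ±1 (not J=0↔0): J: 1 → 2, ΔJ = +1 — ok.
Parity must change: odd → odd — fails.
ΔS = 0: S: 1 → 1 — ok.
ΔL = 0, ±1 (not L=0↔0): L: 2 → 3, ΔL = +1 — ok.

parity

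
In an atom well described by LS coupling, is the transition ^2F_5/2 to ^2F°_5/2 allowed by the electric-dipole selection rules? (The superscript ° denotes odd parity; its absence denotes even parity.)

Reading off the term symbols: S 1/2→1/2, L 3→3, J 5/2→5/2, parity even→odd.
ΔL = 0, ±1 (not L=0↔0): L: 3 → 3, ΔL = +0 — passes.
ΔJ = 0, ±1 (not J=0↔0): J: 5/2 → 5/2, ΔJ = +0 — passes.
ΔS = 0: S: 1/2 → 1/2 — passes.
Parity must change: even → odd — passes.
All four E1 rules are satisfied.

allowed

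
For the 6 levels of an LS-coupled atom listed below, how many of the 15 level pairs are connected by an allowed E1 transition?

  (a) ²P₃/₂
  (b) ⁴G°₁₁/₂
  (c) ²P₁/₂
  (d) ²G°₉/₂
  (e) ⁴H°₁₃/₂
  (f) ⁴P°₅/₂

0

(a)–(b): forbidden (ΔS, ΔL, ΔJ).
(a)–(c): forbidden (parity).
(a)–(d): forbidden (ΔL, ΔJ).
(a)–(e): forbidden (ΔS, ΔL, ΔJ).
(a)–(f): forbidden (ΔS).
(b)–(c): forbidden (ΔS, ΔL, ΔJ).
(b)–(d): forbidden (parity, ΔS).
(b)–(e): forbidden (parity).
(b)–(f): forbidden (parity, ΔL, ΔJ).
(c)–(d): forbidden (ΔL, ΔJ).
(c)–(e): forbidden (ΔS, ΔL, ΔJ).
(c)–(f): forbidden (ΔS, ΔJ).
(d)–(e): forbidden (parity, ΔS, ΔJ).
(d)–(f): forbidden (parity, ΔS, ΔL, ΔJ).
(e)–(f): forbidden (parity, ΔL, ΔJ).
Allowed pairs: 0 of 15.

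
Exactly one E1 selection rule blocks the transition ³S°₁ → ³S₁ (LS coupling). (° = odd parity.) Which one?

ΔL = 0, ±1 (not L=0↔0): L: 0 → 0, ΔL = +0 — violated.
ΔJ = 0, ±1 (not J=0↔0): J: 1 → 1, ΔJ = +0 — satisfied.
ΔS = 0: S: 1 → 1 — satisfied.
Parity must change: odd → even — satisfied.

the L=0 ↔ L=0 exclusion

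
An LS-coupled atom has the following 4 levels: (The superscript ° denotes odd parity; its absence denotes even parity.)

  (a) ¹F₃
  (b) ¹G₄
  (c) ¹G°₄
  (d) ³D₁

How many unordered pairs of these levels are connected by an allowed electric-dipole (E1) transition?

2

(a)–(b): forbidden (parity).
(a)–(c): allowed.
(a)–(d): forbidden (parity, ΔS, ΔJ).
(b)–(c): allowed.
(b)–(d): forbidden (parity, ΔS, ΔL, ΔJ).
(c)–(d): forbidden (ΔS, ΔL, ΔJ).
Allowed pairs: 2 of 6.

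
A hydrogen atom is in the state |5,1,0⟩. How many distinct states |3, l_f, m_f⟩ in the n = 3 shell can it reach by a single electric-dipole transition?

E1 requires Δl = ±1, so l_f ∈ {0, 2}; with 0 ≤ l_f ≤ n_f−1 = 2, the allowed l_f values are {0, 2}.
For l_f = 0: m_f ∈ {m_i−1, m_i, m_i+1} ∩ [−0, 0] = {0} → 1 state.
For l_f = 2: m_f ∈ {m_i−1, m_i, m_i+1} ∩ [−2, 2] = {-1, 0, 1} → 3 states.
Total: 4.

4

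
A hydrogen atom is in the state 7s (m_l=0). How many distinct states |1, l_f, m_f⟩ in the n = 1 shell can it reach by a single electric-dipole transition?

0

E1 requires l_f ∈ {-1, 1}, but neither lies in [0, 0], so no final state is reachable.
Total: 0.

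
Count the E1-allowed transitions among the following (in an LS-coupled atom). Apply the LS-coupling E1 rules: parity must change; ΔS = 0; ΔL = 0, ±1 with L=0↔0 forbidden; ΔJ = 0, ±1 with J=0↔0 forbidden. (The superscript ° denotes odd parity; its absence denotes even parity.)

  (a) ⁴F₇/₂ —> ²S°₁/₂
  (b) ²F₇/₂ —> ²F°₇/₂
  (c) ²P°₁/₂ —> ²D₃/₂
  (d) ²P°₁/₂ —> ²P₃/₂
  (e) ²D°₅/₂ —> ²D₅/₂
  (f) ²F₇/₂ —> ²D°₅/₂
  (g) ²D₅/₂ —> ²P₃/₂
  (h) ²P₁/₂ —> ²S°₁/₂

(a) forbidden (ΔS, ΔL, ΔJ fail)
(b) allowed
(c) allowed
(d) allowed
(e) allowed
(f) allowed
(g) forbidden (parity fails)
(h) allowed
Total allowed: 6 of 8.

6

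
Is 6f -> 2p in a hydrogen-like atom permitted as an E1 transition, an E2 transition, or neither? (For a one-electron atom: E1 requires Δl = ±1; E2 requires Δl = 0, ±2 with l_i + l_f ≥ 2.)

E2

Δl = 1 − 3 = -2; l_i + l_f = 4.
E1 (Δl = ±1): not satisfied.
E2 (Δl = 0,±2, l_i+l_f ≥ 2): satisfied.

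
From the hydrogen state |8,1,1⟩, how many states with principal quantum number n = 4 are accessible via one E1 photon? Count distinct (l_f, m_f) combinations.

4

E1 requires Δl = ±1, so l_f ∈ {0, 2}; with 0 ≤ l_f ≤ n_f−1 = 3, the allowed l_f values are {0, 2}.
For l_f = 0: m_f ∈ {m_i−1, m_i, m_i+1} ∩ [−0, 0] = {0} → 1 state.
For l_f = 2: m_f ∈ {m_i−1, m_i, m_i+1} ∩ [−2, 2] = {0, 1, 2} → 3 states.
Total: 4.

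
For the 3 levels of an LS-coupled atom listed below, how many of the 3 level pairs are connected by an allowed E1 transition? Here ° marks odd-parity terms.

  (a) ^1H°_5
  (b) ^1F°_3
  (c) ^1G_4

2

(a)–(b): forbidden (parity, ΔL, ΔJ).
(a)–(c): allowed.
(b)–(c): allowed.
Allowed pairs: 2 of 3.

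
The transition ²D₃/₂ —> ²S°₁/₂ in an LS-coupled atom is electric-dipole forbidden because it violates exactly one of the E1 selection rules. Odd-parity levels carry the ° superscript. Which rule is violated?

the ΔL = 0, ±1 rule

Reading off the term symbols: S 1/2→1/2, L 2→0, J 3/2→1/2, parity even→odd.
Parity must change: even → odd — ok.
ΔS = 0: S: 1/2 → 1/2 — ok.
ΔL = 0, ±1 (not L=0↔0): L: 2 → 0, ΔL = -2 — fails.
ΔJ = 0, ±1 (not J=0↔0): J: 3/2 → 1/2, ΔJ = -1 — ok.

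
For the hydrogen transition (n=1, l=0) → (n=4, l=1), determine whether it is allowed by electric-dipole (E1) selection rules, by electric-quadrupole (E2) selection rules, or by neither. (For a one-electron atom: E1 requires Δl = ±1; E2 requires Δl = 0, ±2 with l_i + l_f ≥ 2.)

Δl = 1 − 0 = +1; l_i + l_f = 1.
E1 (Δl = ±1): satisfied.
E2 (Δl = 0,±2, l_i+l_f ≥ 2): not satisfied.

E1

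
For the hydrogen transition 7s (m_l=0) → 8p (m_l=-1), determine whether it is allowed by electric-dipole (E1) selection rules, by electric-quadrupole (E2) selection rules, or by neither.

E1

Δl = 1 − 0 = +1; l_i + l_f = 1.
Δm_l = -1.
E1 (Δl = ±1, |Δm_l| ≤ 1): satisfied.
E2 (Δl = 0,±2, l_i+l_f ≥ 2, |Δm_l| ≤ 2): not satisfied.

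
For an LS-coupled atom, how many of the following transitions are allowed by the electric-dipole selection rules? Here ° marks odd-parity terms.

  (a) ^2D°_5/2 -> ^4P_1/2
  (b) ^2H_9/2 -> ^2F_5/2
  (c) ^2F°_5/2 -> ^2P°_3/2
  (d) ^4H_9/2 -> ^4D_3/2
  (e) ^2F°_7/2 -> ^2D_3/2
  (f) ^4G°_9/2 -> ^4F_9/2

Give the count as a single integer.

(a) forbidden (ΔS, ΔJ fail)
(b) forbidden (parity, ΔL, ΔJ fail)
(c) forbidden (parity, ΔL fail)
(d) forbidden (parity, ΔL, ΔJ fail)
(e) forbidden (ΔJ fails)
(f) allowed
Total allowed: 1 of 6.

1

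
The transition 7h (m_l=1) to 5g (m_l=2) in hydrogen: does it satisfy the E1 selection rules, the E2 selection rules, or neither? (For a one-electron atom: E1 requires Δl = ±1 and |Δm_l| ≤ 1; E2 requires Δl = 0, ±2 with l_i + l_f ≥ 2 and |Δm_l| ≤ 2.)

E1

Δl = 4 − 5 = -1; l_i + l_f = 9.
Δm_l = +1.
E1 (Δl = ±1, |Δm_l| ≤ 1): satisfied.
E2 (Δl = 0,±2, l_i+l_f ≥ 2, |Δm_l| ≤ 2): not satisfied.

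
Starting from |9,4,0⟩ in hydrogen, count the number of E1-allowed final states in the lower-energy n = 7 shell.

E1 requires Δl = ±1, so l_f ∈ {3, 5}; with 0 ≤ l_f ≤ n_f−1 = 6, the allowed l_f values are {3, 5}.
For l_f = 3: m_f ∈ {m_i−1, m_i, m_i+1} ∩ [−3, 3] = {-1, 0, 1} → 3 states.
For l_f = 5: m_f ∈ {m_i−1, m_i, m_i+1} ∩ [−5, 5] = {-1, 0, 1} → 3 states.
Total: 6.

6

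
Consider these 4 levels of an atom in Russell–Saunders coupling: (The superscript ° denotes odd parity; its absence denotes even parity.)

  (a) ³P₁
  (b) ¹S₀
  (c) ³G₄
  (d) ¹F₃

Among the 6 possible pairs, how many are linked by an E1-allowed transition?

(a)–(b): forbidden (parity, ΔS).
(a)–(c): forbidden (parity, ΔL, ΔJ).
(a)–(d): forbidden (parity, ΔS, ΔL, ΔJ).
(b)–(c): forbidden (parity, ΔS, ΔL, ΔJ).
(b)–(d): forbidden (parity, ΔL, ΔJ).
(c)–(d): forbidden (parity, ΔS).
Allowed pairs: 0 of 6.

0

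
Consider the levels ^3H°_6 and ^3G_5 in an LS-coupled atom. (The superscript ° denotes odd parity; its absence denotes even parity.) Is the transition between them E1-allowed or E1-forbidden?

allowed

Reading off the term symbols: S 1→1, L 5→4, J 6→5, parity odd→even.
Parity must change: odd → even — satisfied.
ΔS = 0: S: 1 → 1 — satisfied.
ΔL = 0, ±1 (not L=0↔0): L: 5 → 4, ΔL = -1 — satisfied.
ΔJ = 0, ±1 (not J=0↔0): J: 6 → 5, ΔJ = -1 — satisfied.
All four E1 rules are satisfied.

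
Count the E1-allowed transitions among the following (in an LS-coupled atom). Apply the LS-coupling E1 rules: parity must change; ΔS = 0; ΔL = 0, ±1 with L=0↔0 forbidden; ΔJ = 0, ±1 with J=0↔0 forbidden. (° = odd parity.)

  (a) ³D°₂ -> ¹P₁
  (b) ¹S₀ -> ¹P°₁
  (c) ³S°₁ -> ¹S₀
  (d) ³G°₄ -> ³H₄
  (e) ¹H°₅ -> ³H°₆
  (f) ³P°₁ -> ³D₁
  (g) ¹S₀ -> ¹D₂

(a) forbidden (ΔS fails)
(b) allowed
(c) forbidden (ΔS, ΔL fail)
(d) allowed
(e) forbidden (parity, ΔS fail)
(f) allowed
(g) forbidden (parity, ΔL, ΔJ fail)
Total allowed: 3 of 7.

3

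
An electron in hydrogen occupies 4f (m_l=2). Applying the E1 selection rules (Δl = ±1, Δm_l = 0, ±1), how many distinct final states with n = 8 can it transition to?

E1 requires Δl = ±1, so l_f ∈ {2, 4}; with 0 ≤ l_f ≤ n_f−1 = 7, the allowed l_f values are {2, 4}.
For l_f = 2: m_f ∈ {m_i−1, m_i, m_i+1} ∩ [−2, 2] = {1, 2} → 2 states.
For l_f = 4: m_f ∈ {m_i−1, m_i, m_i+1} ∩ [−4, 4] = {1, 2, 3} → 3 states.
Total: 5.

5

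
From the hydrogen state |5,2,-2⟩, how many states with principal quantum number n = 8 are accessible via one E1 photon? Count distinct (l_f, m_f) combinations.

4

E1 requires Δl = ±1, so l_f ∈ {1, 3}; with 0 ≤ l_f ≤ n_f−1 = 7, the allowed l_f values are {1, 3}.
For l_f = 1: m_f ∈ {m_i−1, m_i, m_i+1} ∩ [−1, 1] = {-1} → 1 state.
For l_f = 3: m_f ∈ {m_i−1, m_i, m_i+1} ∩ [−3, 3] = {-3, -2, -1} → 3 states.
Total: 4.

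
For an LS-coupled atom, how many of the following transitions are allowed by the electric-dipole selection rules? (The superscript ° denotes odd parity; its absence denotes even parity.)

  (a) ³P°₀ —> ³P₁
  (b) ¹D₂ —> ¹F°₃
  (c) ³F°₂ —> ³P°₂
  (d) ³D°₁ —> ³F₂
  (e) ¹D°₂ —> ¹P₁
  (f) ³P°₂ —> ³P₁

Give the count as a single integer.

(a) allowed
(b) allowed
(c) forbidden (parity, ΔL fail)
(d) allowed
(e) allowed
(f) allowed
Total allowed: 5 of 6.

5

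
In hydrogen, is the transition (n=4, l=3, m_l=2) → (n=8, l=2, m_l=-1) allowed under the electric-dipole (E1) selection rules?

forbidden

Initial l = 3, final l = 2, so Δl = -1. E1 requires Δl = ±1: ✓.
Δm_l = -1 − (2) = -3. E1 requires Δm_l = 0, ±1: ✗.
The transition is electric-dipole forbidden.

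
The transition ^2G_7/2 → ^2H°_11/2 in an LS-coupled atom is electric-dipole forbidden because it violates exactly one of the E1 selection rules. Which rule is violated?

Parity must change: even → odd — satisfied.
ΔS = 0: S: 1/2 → 1/2 — satisfied.
ΔL = 0, ±1 (not L=0↔0): L: 4 → 5, ΔL = +1 — satisfied.
ΔJ = 0, ±1 (not J=0↔0): J: 7/2 → 11/2, ΔJ = +2 — violated.

the ΔJ = 0, ±1 rule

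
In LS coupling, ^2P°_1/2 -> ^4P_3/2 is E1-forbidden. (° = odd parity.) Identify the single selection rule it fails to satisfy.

the ΔS = 0 rule

Initial level: S=1/2, L=1, J=1/2, parity odd. Final level: S=3/2, L=1, J=3/2, parity even.
ΔJ = 0, ±1 (not J=0↔0): J: 1/2 → 3/2, ΔJ = +1 — satisfied.
ΔL = 0, ±1 (not L=0↔0): L: 1 → 1, ΔL = +0 — satisfied.
ΔS = 0: S: 1/2 → 3/2 — violated.
Parity must change: odd → even — satisfied.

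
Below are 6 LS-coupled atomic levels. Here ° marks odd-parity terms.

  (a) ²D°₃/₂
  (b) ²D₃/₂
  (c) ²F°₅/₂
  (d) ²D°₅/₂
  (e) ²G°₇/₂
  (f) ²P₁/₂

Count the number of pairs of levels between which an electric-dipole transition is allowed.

4

(a)–(b): allowed.
(a)–(c): forbidden (parity).
(a)–(d): forbidden (parity).
(a)–(e): forbidden (parity, ΔL, ΔJ).
(a)–(f): allowed.
(b)–(c): allowed.
(b)–(d): allowed.
(b)–(e): forbidden (ΔL, ΔJ).
(b)–(f): forbidden (parity).
(c)–(d): forbidden (parity).
(c)–(e): forbidden (parity).
(c)–(f): forbidden (ΔL, ΔJ).
(d)–(e): forbidden (parity, ΔL).
(d)–(f): forbidden (ΔJ).
(e)–(f): forbidden (ΔL, ΔJ).
Allowed pairs: 4 of 15.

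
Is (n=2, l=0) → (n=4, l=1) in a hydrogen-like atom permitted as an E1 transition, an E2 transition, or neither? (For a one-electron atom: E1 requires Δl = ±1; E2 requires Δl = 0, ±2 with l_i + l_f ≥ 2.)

Δl = 1 − 0 = +1; l_i + l_f = 1.
E1 (Δl = ±1): satisfied.
E2 (Δl = 0,±2, l_i+l_f ≥ 2): not satisfied.

E1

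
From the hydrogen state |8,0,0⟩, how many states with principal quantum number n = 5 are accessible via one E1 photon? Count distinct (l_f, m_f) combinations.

E1 requires Δl = ±1, so l_f ∈ {-1, 1}; with 0 ≤ l_f ≤ n_f−1 = 4, the allowed l_f values are {1}.
For l_f = 1: m_f ∈ {m_i−1, m_i, m_i+1} ∩ [−1, 1] = {-1, 0, 1} → 3 states.
Total: 3.

3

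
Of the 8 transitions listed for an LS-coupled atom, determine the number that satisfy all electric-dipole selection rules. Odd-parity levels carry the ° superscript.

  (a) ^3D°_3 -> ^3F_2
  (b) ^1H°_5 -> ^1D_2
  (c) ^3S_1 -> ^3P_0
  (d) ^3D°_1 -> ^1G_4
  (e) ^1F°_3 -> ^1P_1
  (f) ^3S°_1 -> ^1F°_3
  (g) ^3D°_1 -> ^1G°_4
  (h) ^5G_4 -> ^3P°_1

(a) allowed
(b) forbidden (ΔL, ΔJ fail)
(c) forbidden (parity fails)
(d) forbidden (ΔS, ΔL, ΔJ fail)
(e) forbidden (ΔL, ΔJ fail)
(f) forbidden (parity, ΔS, ΔL, ΔJ fail)
(g) forbidden (parity, ΔS, ΔL, ΔJ fail)
(h) forbidden (ΔS, ΔL, ΔJ fail)
Total allowed: 1 of 8.

1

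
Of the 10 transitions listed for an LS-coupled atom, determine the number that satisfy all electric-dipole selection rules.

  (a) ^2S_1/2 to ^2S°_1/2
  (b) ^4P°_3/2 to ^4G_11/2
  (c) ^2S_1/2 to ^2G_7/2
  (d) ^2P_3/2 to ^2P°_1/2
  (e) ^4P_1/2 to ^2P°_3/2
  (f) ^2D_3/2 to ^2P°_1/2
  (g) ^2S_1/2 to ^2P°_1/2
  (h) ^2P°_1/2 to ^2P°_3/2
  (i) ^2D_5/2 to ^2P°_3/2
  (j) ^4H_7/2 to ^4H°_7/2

(a) forbidden (ΔL fails)
(b) forbidden (ΔL, ΔJ fail)
(c) forbidden (parity, ΔL, ΔJ fail)
(d) allowed
(e) forbidden (ΔS fails)
(f) allowed
(g) allowed
(h) forbidden (parity fails)
(i) allowed
(j) allowed
Total allowed: 5 of 10.

5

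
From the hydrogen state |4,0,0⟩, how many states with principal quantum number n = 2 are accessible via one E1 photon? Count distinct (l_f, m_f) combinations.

3

E1 requires Δl = ±1, so l_f ∈ {-1, 1}; with 0 ≤ l_f ≤ n_f−1 = 1, the allowed l_f values are {1}.
For l_f = 1: m_f ∈ {m_i−1, m_i, m_i+1} ∩ [−1, 1] = {-1, 0, 1} → 3 states.
Total: 3.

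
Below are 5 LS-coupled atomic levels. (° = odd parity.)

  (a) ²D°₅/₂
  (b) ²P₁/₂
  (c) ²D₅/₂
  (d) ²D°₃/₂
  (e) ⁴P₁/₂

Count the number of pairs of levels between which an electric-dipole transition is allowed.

3

(a)–(b): forbidden (ΔJ).
(a)–(c): allowed.
(a)–(d): forbidden (parity).
(a)–(e): forbidden (ΔS, ΔJ).
(b)–(c): forbidden (parity, ΔJ).
(b)–(d): allowed.
(b)–(e): forbidden (parity, ΔS).
(c)–(d): allowed.
(c)–(e): forbidden (parity, ΔS, ΔJ).
(d)–(e): forbidden (ΔS).
Allowed pairs: 3 of 10.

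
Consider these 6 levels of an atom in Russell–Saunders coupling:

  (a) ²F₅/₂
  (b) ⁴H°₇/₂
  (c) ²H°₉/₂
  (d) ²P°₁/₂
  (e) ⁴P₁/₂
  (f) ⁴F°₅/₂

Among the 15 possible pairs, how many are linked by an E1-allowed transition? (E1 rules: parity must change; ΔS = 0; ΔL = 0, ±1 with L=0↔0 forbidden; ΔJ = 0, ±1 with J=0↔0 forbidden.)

(a)–(b): forbidden (ΔS, ΔL).
(a)–(c): forbidden (ΔL, ΔJ).
(a)–(d): forbidden (ΔL, ΔJ).
(a)–(e): forbidden (parity, ΔS, ΔL, ΔJ).
(a)–(f): forbidden (ΔS).
(b)–(c): forbidden (parity, ΔS).
(b)–(d): forbidden (parity, ΔS, ΔL, ΔJ).
(b)–(e): forbidden (ΔL, ΔJ).
(b)–(f): forbidden (parity, ΔL).
(c)–(d): forbidden (parity, ΔL, ΔJ).
(c)–(e): forbidden (ΔS, ΔL, ΔJ).
(c)–(f): forbidden (parity, ΔS, ΔL, ΔJ).
(d)–(e): forbidden (ΔS).
(d)–(f): forbidden (parity, ΔS, ΔL, ΔJ).
(e)–(f): forbidden (ΔL, ΔJ).
Allowed pairs: 0 of 15.

0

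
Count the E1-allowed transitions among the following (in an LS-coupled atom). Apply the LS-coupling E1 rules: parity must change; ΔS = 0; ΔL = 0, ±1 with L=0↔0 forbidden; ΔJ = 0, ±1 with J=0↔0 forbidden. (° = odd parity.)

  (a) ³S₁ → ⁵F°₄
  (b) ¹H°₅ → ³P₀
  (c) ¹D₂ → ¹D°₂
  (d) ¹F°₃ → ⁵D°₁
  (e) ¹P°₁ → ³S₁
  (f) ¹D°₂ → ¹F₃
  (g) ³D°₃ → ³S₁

2

(a) forbidden (ΔS, ΔL, ΔJ fail)
(b) forbidden (ΔS, ΔL, ΔJ fail)
(c) allowed
(d) forbidden (parity, ΔS, ΔJ fail)
(e) forbidden (ΔS fails)
(f) allowed
(g) forbidden (ΔL, ΔJ fail)
Total allowed: 2 of 7.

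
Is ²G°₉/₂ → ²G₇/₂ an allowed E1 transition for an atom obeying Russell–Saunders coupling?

Reading off the term symbols: S 1/2→1/2, L 4→4, J 9/2→7/2, parity odd→even.
ΔJ = 0, ±1 (not J=0↔0): J: 9/2 → 7/2, ΔJ = -1 — ok.
ΔS = 0: S: 1/2 → 1/2 — ok.
ΔL = 0, ±1 (not L=0↔0): L: 4 → 4, ΔL = +0 — ok.
Parity must change: odd → even — ok.
All four E1 rules are satisfied.

allowed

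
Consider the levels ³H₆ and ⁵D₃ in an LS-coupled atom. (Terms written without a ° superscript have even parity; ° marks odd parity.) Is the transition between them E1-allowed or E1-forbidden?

Initial level: S=1, L=5, J=6, parity even. Final level: S=2, L=2, J=3, parity even.
ΔL = 0, ±1 (not L=0↔0): L: 5 → 2, ΔL = -3 — ✗.
ΔJ = 0, ±1 (not J=0↔0): J: 6 → 3, ΔJ = -3 — ✗.
Parity must change: even → even — ✗.
ΔS = 0: S: 1 → 2 — ✗.
Rule(s) violated: parity, ΔS, ΔL, ΔJ.

forbidden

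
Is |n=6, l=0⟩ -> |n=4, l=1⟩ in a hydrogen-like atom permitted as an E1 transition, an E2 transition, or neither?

Δl = 1 − 0 = +1; l_i + l_f = 1.
E1 (Δl = ±1): satisfied.
E2 (Δl = 0,±2, l_i+l_f ≥ 2): not satisfied.

E1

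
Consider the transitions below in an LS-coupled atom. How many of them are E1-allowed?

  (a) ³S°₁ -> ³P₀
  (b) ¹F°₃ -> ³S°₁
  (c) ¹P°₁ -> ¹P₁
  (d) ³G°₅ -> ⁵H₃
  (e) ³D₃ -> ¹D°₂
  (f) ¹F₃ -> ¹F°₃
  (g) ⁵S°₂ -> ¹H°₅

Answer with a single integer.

(a) allowed
(b) forbidden (parity, ΔS, ΔL, ΔJ fail)
(c) allowed
(d) forbidden (ΔS, ΔJ fail)
(e) forbidden (ΔS fails)
(f) allowed
(g) forbidden (parity, ΔS, ΔL, ΔJ fail)
Total allowed: 3 of 7.

3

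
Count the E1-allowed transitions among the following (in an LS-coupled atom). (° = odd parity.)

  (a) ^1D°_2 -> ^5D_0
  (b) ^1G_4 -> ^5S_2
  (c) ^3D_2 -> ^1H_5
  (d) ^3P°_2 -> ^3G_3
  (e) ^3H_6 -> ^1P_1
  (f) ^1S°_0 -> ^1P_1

1

(a) forbidden (ΔS, ΔJ fail)
(b) forbidden (parity, ΔS, ΔL, ΔJ fail)
(c) forbidden (parity, ΔS, ΔL, ΔJ fail)
(d) forbidden (ΔL fails)
(e) forbidden (parity, ΔS, ΔL, ΔJ fail)
(f) allowed
Total allowed: 1 of 6.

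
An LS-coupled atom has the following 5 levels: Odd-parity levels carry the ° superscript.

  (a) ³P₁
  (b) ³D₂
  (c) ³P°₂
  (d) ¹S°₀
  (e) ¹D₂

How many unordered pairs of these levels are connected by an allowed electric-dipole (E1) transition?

(a)–(b): forbidden (parity).
(a)–(c): allowed.
(a)–(d): forbidden (ΔS).
(a)–(e): forbidden (parity, ΔS).
(b)–(c): allowed.
(b)–(d): forbidden (ΔS, ΔL, ΔJ).
(b)–(e): forbidden (parity, ΔS).
(c)–(d): forbidden (parity, ΔS, ΔJ).
(c)–(e): forbidden (ΔS).
(d)–(e): forbidden (ΔL, ΔJ).
Allowed pairs: 2 of 10.

2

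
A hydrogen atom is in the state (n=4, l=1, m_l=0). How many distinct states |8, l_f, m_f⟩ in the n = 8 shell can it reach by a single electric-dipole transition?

4

E1 requires Δl = ±1, so l_f ∈ {0, 2}; with 0 ≤ l_f ≤ n_f−1 = 7, the allowed l_f values are {0, 2}.
For l_f = 0: m_f ∈ {m_i−1, m_i, m_i+1} ∩ [−0, 0] = {0} → 1 state.
For l_f = 2: m_f ∈ {m_i−1, m_i, m_i+1} ∩ [−2, 2] = {-1, 0, 1} → 3 states.
Total: 4.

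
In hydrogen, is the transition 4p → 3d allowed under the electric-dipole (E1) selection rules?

Δl = 2 − 1 = +1; the E1 rule Δl = ±1 is passes.
All E1 selection rules are satisfied.

allowed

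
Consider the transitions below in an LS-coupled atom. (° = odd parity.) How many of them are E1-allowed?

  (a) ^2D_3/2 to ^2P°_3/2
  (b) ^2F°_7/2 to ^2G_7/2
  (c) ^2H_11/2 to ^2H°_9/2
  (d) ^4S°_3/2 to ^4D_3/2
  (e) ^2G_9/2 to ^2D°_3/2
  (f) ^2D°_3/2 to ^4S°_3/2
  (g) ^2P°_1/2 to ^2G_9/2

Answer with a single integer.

(a) allowed
(b) allowed
(c) allowed
(d) forbidden (ΔL fails)
(e) forbidden (ΔL, ΔJ fail)
(f) forbidden (parity, ΔS, ΔL fail)
(g) forbidden (ΔL, ΔJ fail)
Total allowed: 3 of 7.

3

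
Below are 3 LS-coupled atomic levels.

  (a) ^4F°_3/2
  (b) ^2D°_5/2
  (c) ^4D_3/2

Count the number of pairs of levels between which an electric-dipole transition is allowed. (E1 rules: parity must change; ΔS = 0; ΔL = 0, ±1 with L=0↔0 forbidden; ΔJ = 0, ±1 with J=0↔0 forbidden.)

1

(a)–(b): forbidden (parity, ΔS).
(a)–(c): allowed.
(b)–(c): forbidden (ΔS).
Allowed pairs: 1 of 3.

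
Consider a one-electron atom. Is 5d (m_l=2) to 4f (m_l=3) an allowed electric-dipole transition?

Initial l = 2, final l = 3, so Δl = +1. E1 requires Δl = ±1: passes.
m_l: 2 → 3 (Δm_l = +1). |Δm_l| ≤ 1 passes.
All E1 selection rules are satisfied.

allowed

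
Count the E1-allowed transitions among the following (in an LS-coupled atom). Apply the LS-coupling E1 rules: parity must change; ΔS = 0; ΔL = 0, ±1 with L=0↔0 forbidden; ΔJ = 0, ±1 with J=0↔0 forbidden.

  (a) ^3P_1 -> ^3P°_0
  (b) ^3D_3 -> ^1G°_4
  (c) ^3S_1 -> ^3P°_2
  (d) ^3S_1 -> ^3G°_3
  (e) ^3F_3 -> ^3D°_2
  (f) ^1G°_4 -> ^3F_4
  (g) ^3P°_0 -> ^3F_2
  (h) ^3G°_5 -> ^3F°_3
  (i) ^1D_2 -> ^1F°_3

(a) allowed
(b) forbidden (ΔS, ΔL fail)
(c) allowed
(d) forbidden (ΔL, ΔJ fail)
(e) allowed
(f) forbidden (ΔS fails)
(g) forbidden (ΔL, ΔJ fail)
(h) forbidden (parity, ΔJ fail)
(i) allowed
Total allowed: 4 of 9.

4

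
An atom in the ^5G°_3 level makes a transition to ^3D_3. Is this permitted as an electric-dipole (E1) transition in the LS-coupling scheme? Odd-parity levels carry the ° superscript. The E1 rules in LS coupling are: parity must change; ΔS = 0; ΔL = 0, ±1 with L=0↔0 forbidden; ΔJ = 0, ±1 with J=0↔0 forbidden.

forbidden

Parity must change: odd → even — ok.
ΔS = 0: S: 2 → 1 — fails.
ΔL = 0, ±1 (not L=0↔0): L: 4 → 2, ΔL = -2 — fails.
ΔJ = 0, ±1 (not J=0↔0): J: 3 → 3, ΔJ = +0 — ok.
Rule(s) violated: ΔS, ΔL.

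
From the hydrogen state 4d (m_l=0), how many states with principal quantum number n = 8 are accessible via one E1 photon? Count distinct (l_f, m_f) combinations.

6

E1 requires Δl = ±1, so l_f ∈ {1, 3}; with 0 ≤ l_f ≤ n_f−1 = 7, the allowed l_f values are {1, 3}.
For l_f = 1: m_f ∈ {m_i−1, m_i, m_i+1} ∩ [−1, 1] = {-1, 0, 1} → 3 states.
For l_f = 3: m_f ∈ {m_i−1, m_i, m_i+1} ∩ [−3, 3] = {-1, 0, 1} → 3 states.
Total: 6.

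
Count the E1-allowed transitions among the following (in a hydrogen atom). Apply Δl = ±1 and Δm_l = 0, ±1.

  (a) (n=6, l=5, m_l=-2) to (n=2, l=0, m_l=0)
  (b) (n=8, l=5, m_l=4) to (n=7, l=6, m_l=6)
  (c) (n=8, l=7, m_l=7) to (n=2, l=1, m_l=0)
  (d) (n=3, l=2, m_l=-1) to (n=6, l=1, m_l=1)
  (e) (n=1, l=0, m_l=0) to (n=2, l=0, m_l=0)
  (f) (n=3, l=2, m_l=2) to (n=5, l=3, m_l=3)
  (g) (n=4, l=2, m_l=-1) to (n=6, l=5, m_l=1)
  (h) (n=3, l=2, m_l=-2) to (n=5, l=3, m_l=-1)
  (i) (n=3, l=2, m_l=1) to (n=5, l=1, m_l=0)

(a) forbidden — Δl = -5 (E1 requires Δl = ±1); Δm_l = +2 (E1 requires Δm_l = 0, ±1)
(b) forbidden — Δm_l = +2 (E1 requires Δm_l = 0, ±1)
(c) forbidden — Δl = -6 (E1 requires Δl = ±1); Δm_l = -7 (E1 requires Δm_l = 0, ±1)
(d) forbidden — Δm_l = +2 (E1 requires Δm_l = 0, ±1)
(e) forbidden — Δl = +0 (E1 requires Δl = ±1)
(f) allowed
(g) forbidden — Δl = +3 (E1 requires Δl = ±1); Δm_l = +2 (E1 requires Δm_l = 0, ±1)
(h) allowed
(i) allowed
Total allowed: 3 of 9.

3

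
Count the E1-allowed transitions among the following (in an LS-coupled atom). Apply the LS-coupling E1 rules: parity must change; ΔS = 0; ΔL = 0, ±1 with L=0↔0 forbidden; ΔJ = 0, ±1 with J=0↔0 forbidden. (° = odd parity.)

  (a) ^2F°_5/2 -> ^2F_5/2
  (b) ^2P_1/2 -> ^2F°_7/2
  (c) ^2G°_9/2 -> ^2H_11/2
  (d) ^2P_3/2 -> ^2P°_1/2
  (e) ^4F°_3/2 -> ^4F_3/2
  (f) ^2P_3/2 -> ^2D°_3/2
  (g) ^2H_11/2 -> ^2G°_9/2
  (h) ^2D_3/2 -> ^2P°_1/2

(a) allowed
(b) forbidden (ΔL, ΔJ fail)
(c) allowed
(d) allowed
(e) allowed
(f) allowed
(g) allowed
(h) allowed
Total allowed: 7 of 8.

7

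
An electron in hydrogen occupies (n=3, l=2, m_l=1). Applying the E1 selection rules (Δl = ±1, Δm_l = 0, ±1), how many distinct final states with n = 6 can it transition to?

E1 requires Δl = ±1, so l_f ∈ {1, 3}; with 0 ≤ l_f ≤ n_f−1 = 5, the allowed l_f values are {1, 3}.
For l_f = 1: m_f ∈ {m_i−1, m_i, m_i+1} ∩ [−1, 1] = {0, 1} → 2 states.
For l_f = 3: m_f ∈ {m_i−1, m_i, m_i+1} ∩ [−3, 3] = {0, 1, 2} → 3 states.
Total: 5.

5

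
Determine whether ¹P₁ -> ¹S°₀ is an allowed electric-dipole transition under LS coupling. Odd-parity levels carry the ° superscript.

allowed

ΔL = 0, ±1 (not L=0↔0): L: 1 → 0, ΔL = -1 — ok.
ΔJ = 0, ±1 (not J=0↔0): J: 1 → 0, ΔJ = -1 — ok.
ΔS = 0: S: 0 → 0 — ok.
Parity must change: even → odd — ok.
All four E1 rules are satisfied.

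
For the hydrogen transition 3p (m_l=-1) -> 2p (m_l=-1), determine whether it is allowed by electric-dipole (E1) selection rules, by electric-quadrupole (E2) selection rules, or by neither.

Δl = 1 − 1 = +0; l_i + l_f = 2.
Δm_l = +0.
E1 (Δl = ±1, |Δm_l| ≤ 1): not satisfied.
E2 (Δl = 0,±2, l_i+l_f ≥ 2, |Δm_l| ≤ 2): satisfied.

E2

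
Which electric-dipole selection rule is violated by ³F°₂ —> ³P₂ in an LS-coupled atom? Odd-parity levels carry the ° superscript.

Parity must change: odd → even — satisfied.
ΔS = 0: S: 1 → 1 — satisfied.
ΔL = 0, ±1 (not L=0↔0): L: 3 → 1, ΔL = -2 — violated.
ΔJ = 0, ±1 (not J=0↔0): J: 2 → 2, ΔJ = +0 — satisfied.

the ΔL = 0, ±1 rule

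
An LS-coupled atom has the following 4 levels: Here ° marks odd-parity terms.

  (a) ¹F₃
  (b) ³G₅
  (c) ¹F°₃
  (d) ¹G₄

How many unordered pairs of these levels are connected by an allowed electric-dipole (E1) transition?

(a)–(b): forbidden (parity, ΔS, ΔJ).
(a)–(c): allowed.
(a)–(d): forbidden (parity).
(b)–(c): forbidden (ΔS, ΔJ).
(b)–(d): forbidden (parity, ΔS).
(c)–(d): allowed.
Allowed pairs: 2 of 6.

2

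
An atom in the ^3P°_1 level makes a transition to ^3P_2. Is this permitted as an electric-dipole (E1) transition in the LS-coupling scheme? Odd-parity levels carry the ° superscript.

Initial level: S=1, L=1, J=1, parity odd. Final level: S=1, L=1, J=2, parity even.
ΔL = 0, ±1 (not L=0↔0): L: 1 → 1, ΔL = +0 — ✓.
ΔJ = 0, ±1 (not J=0↔0): J: 1 → 2, ΔJ = +1 — ✓.
ΔS = 0: S: 1 → 1 — ✓.
Parity must change: odd → even — ✓.
All four E1 rules are satisfied.

allowed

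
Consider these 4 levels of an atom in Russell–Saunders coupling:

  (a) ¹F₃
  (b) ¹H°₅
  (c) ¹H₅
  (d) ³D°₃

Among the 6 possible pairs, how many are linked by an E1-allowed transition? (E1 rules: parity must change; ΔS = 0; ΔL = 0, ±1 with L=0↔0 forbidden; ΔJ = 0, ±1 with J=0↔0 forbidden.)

1

(a)–(b): forbidden (ΔL, ΔJ).
(a)–(c): forbidden (parity, ΔL, ΔJ).
(a)–(d): forbidden (ΔS).
(b)–(c): allowed.
(b)–(d): forbidden (parity, ΔS, ΔL, ΔJ).
(c)–(d): forbidden (ΔS, ΔL, ΔJ).
Allowed pairs: 1 of 6.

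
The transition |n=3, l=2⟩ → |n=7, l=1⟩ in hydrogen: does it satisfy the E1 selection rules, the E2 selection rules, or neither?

E1

Δl = 1 − 2 = -1; l_i + l_f = 3.
E1 (Δl = ±1): satisfied.
E2 (Δl = 0,±2, l_i+l_f ≥ 2): not satisfied.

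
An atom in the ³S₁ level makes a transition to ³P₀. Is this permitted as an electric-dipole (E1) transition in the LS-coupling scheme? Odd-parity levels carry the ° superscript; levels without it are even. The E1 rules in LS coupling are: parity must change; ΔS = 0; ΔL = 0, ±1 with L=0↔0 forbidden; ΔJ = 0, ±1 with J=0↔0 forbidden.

Initial level: S=1, L=0, J=1, parity even. Final level: S=1, L=1, J=0, parity even.
Parity must change: even → even — violated.
ΔS = 0: S: 1 → 1 — satisfied.
ΔL = 0, ±1 (not L=0↔0): L: 0 → 1, ΔL = +1 — satisfied.
ΔJ = 0, ±1 (not J=0↔0): J: 1 → 0, ΔJ = -1 — satisfied.
Rule(s) violated: parity.

forbidden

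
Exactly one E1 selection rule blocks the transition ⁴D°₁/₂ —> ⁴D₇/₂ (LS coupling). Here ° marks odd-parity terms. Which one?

the ΔJ = 0, ±1 rule

ΔS = 0: S: 3/2 → 3/2 — satisfied.
ΔJ = 0, ±1 (not J=0↔0): J: 1/2 → 7/2, ΔJ = +3 — violated.
Parity must change: odd → even — satisfied.
ΔL = 0, ±1 (not L=0↔0): L: 2 → 2, ΔL = +0 — satisfied.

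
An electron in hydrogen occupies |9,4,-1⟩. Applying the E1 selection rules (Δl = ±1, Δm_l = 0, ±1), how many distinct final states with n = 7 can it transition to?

6

E1 requires Δl = ±1, so l_f ∈ {3, 5}; with 0 ≤ l_f ≤ n_f−1 = 6, the allowed l_f values are {3, 5}.
For l_f = 3: m_f ∈ {m_i−1, m_i, m_i+1} ∩ [−3, 3] = {-2, -1, 0} → 3 states.
For l_f = 5: m_f ∈ {m_i−1, m_i, m_i+1} ∩ [−5, 5] = {-2, -1, 0} → 3 states.
Total: 6.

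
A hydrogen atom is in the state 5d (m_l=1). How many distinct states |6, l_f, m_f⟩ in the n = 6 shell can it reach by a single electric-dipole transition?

5

E1 requires Δl = ±1, so l_f ∈ {1, 3}; with 0 ≤ l_f ≤ n_f−1 = 5, the allowed l_f values are {1, 3}.
For l_f = 1: m_f ∈ {m_i−1, m_i, m_i+1} ∩ [−1, 1] = {0, 1} → 2 states.
For l_f = 3: m_f ∈ {m_i−1, m_i, m_i+1} ∩ [−3, 3] = {0, 1, 2} → 3 states.
Total: 5.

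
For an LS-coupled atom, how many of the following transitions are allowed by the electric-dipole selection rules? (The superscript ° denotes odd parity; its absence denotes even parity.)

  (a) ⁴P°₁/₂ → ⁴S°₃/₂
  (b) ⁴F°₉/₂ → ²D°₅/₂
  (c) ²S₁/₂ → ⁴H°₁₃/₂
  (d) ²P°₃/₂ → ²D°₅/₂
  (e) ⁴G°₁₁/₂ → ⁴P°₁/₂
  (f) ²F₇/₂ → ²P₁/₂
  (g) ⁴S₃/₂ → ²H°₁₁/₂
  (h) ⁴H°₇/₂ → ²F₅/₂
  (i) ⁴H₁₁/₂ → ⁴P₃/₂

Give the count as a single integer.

0

(a) forbidden (parity fails)
(b) forbidden (parity, ΔS, ΔJ fail)
(c) forbidden (ΔS, ΔL, ΔJ fail)
(d) forbidden (parity fails)
(e) forbidden (parity, ΔL, ΔJ fail)
(f) forbidden (parity, ΔL, ΔJ fail)
(g) forbidden (ΔS, ΔL, ΔJ fail)
(h) forbidden (ΔS, ΔL fail)
(i) forbidden (parity, ΔL, ΔJ fail)
Total allowed: 0 of 9.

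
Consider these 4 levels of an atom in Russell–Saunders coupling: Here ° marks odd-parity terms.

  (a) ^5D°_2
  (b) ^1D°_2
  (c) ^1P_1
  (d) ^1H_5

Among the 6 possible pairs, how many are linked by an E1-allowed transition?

(a)–(b): forbidden (parity, ΔS).
(a)–(c): forbidden (ΔS).
(a)–(d): forbidden (ΔS, ΔL, ΔJ).
(b)–(c): allowed.
(b)–(d): forbidden (ΔL, ΔJ).
(c)–(d): forbidden (parity, ΔL, ΔJ).
Allowed pairs: 1 of 6.

1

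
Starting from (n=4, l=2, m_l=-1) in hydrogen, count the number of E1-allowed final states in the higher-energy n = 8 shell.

E1 requires Δl = ±1, so l_f ∈ {1, 3}; with 0 ≤ l_f ≤ n_f−1 = 7, the allowed l_f values are {1, 3}.
For l_f = 1: m_f ∈ {m_i−1, m_i, m_i+1} ∩ [−1, 1] = {-1, 0} → 2 states.
For l_f = 3: m_f ∈ {m_i−1, m_i, m_i+1} ∩ [−3, 3] = {-2, -1, 0} → 3 states.
Total: 5.

5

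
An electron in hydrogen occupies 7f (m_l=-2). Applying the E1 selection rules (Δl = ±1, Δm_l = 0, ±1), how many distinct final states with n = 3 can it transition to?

2

E1 requires Δl = ±1, so l_f ∈ {2, 4}; with 0 ≤ l_f ≤ n_f−1 = 2, the allowed l_f values are {2}.
For l_f = 2: m_f ∈ {m_i−1, m_i, m_i+1} ∩ [−2, 2] = {-2, -1} → 2 states.
Total: 2.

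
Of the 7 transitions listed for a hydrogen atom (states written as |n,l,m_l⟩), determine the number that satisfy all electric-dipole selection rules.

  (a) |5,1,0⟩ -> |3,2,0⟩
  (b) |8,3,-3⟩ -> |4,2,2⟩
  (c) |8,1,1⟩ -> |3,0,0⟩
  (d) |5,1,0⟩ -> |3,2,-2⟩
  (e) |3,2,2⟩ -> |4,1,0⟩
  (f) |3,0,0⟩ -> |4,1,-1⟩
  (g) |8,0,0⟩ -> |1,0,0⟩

3

(a) allowed
(b) forbidden — Δm_l = +5 (E1 requires Δm_l = 0, ±1)
(c) allowed
(d) forbidden — Δm_l = -2 (E1 requires Δm_l = 0, ±1)
(e) forbidden — Δm_l = -2 (E1 requires Δm_l = 0, ±1)
(f) allowed
(g) forbidden — Δl = +0 (E1 requires Δl = ±1)
Total allowed: 3 of 7.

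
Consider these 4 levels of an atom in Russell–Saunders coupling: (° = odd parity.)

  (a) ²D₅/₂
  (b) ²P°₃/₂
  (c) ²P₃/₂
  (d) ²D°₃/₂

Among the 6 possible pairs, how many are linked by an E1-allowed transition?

(a)–(b): allowed.
(a)–(c): forbidden (parity).
(a)–(d): allowed.
(b)–(c): allowed.
(b)–(d): forbidden (parity).
(c)–(d): allowed.
Allowed pairs: 4 of 6.

4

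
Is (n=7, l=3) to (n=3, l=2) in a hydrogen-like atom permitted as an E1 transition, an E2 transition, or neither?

E1

Δl = 2 − 3 = -1; l_i + l_f = 5.
E1 (Δl = ±1): satisfied.
E2 (Δl = 0,±2, l_i+l_f ≥ 2): not satisfied.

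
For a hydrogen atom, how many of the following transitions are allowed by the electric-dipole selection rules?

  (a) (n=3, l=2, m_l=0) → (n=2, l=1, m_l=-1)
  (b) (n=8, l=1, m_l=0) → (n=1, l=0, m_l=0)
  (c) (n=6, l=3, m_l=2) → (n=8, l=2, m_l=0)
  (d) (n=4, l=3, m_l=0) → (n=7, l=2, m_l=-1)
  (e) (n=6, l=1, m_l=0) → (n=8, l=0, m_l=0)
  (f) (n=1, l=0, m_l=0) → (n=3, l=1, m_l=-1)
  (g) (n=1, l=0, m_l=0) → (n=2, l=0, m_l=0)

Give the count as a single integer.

5

(a) allowed
(b) allowed
(c) forbidden — Δm_l = -2 (E1 requires Δm_l = 0, ±1)
(d) allowed
(e) allowed
(f) allowed
(g) forbidden — Δl = +0 (E1 requires Δl = ±1)
Total allowed: 5 of 7.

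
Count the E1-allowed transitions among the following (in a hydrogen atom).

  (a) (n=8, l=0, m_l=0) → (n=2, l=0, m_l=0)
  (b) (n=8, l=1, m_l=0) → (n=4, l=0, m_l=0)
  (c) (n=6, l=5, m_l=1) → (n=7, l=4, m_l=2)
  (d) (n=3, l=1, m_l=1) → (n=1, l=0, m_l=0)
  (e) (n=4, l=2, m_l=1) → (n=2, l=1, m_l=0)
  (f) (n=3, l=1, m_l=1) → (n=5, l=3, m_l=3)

(a) forbidden — Δl = +0 (E1 requires Δl = ±1)
(b) allowed
(c) allowed
(d) allowed
(e) allowed
(f) forbidden — Δl = +2 (E1 requires Δl = ±1); Δm_l = +2 (E1 requires Δm_l = 0, ±1)
Total allowed: 4 of 6.

4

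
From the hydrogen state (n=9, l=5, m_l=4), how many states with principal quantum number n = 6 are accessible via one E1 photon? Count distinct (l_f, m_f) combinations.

2

E1 requires Δl = ±1, so l_f ∈ {4, 6}; with 0 ≤ l_f ≤ n_f−1 = 5, the allowed l_f values are {4}.
For l_f = 4: m_f ∈ {m_i−1, m_i, m_i+1} ∩ [−4, 4] = {3, 4} → 2 states.
Total: 2.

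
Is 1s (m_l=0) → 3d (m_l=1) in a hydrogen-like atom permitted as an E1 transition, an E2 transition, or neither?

E2

Δl = 2 − 0 = +2; l_i + l_f = 2.
Δm_l = +1.
E1 (Δl = ±1, |Δm_l| ≤ 1): not satisfied.
E2 (Δl = 0,±2, l_i+l_f ≥ 2, |Δm_l| ≤ 2): satisfied.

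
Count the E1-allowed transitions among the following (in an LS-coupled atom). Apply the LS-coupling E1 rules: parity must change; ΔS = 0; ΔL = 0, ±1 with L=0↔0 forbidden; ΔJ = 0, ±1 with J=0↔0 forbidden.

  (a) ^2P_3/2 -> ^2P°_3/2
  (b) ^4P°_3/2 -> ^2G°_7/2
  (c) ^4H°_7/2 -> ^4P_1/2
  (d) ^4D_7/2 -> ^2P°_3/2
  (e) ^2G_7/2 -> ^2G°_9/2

(a) allowed
(b) forbidden (parity, ΔS, ΔL, ΔJ fail)
(c) forbidden (ΔL, ΔJ fail)
(d) forbidden (ΔS, ΔJ fail)
(e) allowed
Total allowed: 2 of 5.

2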